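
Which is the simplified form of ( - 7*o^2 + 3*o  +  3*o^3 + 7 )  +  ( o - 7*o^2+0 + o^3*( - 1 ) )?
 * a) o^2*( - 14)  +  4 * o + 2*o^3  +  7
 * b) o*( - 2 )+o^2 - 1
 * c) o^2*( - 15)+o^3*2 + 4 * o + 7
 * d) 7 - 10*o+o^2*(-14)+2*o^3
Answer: a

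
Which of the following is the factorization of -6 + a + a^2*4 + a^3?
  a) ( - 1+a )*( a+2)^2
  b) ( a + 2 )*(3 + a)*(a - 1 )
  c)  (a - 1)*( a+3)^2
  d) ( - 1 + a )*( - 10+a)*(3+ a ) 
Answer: b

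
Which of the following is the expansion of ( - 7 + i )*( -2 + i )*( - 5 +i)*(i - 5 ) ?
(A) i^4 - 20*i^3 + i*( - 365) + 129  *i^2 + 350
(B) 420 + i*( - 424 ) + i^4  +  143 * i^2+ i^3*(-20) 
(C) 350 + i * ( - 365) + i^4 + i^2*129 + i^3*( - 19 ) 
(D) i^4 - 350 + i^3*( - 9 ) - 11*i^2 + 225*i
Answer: C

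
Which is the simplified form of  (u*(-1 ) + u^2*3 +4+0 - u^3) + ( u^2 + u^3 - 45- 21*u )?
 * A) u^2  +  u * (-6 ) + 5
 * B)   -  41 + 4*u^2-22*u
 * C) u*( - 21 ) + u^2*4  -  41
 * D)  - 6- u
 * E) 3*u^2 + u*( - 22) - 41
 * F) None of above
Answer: B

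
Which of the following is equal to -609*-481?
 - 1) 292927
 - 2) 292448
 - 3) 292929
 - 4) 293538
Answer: 3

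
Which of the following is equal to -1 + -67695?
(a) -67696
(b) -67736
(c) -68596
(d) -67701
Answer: a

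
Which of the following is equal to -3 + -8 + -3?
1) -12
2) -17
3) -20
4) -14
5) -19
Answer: 4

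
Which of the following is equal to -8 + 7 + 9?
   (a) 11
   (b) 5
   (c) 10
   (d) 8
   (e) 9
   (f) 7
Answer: d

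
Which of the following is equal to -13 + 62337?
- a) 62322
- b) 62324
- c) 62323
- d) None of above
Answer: b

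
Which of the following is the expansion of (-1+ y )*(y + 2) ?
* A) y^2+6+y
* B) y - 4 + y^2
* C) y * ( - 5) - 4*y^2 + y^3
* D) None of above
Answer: D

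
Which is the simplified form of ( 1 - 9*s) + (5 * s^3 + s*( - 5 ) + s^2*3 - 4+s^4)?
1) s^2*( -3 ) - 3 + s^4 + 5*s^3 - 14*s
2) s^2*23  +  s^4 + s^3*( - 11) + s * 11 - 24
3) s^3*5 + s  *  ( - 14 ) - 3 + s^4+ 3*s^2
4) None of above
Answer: 3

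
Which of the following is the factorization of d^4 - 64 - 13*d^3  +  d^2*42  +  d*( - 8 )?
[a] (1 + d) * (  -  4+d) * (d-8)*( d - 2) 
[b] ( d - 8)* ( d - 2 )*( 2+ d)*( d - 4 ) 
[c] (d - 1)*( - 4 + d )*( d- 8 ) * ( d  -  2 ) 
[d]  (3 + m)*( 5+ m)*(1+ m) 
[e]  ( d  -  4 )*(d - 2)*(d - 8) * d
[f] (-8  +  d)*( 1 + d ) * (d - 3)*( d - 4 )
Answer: a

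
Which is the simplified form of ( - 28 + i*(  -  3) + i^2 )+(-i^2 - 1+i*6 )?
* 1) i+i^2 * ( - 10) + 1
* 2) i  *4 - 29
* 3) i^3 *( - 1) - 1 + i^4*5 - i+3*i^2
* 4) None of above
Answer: 4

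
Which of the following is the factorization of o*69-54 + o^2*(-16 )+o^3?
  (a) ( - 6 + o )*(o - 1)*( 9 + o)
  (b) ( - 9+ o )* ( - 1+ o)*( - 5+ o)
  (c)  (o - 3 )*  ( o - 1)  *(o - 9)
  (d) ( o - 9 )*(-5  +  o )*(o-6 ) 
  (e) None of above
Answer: e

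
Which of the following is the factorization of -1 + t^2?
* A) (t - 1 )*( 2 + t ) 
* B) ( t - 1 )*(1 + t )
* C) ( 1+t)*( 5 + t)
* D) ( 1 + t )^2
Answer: B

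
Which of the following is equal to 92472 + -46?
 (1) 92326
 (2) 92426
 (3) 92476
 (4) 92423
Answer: 2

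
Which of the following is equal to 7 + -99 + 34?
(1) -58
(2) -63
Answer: 1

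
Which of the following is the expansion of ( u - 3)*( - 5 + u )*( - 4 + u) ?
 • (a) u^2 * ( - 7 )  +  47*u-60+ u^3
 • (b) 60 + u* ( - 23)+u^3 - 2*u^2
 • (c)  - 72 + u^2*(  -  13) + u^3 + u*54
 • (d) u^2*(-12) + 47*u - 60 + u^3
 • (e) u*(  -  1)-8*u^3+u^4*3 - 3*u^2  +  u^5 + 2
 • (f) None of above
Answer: d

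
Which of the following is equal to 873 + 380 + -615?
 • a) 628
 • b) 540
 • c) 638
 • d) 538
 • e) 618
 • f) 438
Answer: c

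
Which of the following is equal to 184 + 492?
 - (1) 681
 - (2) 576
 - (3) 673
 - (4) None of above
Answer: 4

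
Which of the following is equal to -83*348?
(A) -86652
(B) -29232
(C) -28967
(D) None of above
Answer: D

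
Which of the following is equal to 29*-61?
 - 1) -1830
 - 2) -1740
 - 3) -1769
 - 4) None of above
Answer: 3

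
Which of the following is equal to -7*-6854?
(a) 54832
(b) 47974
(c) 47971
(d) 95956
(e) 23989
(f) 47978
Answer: f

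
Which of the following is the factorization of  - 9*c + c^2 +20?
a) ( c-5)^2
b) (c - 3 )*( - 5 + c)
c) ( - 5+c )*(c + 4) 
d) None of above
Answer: d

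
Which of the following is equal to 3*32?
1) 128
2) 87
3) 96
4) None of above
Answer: 3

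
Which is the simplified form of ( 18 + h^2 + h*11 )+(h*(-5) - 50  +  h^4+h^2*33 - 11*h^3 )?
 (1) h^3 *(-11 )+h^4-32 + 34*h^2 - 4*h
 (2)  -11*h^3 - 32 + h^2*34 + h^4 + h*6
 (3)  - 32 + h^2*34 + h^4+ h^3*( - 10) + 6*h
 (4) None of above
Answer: 2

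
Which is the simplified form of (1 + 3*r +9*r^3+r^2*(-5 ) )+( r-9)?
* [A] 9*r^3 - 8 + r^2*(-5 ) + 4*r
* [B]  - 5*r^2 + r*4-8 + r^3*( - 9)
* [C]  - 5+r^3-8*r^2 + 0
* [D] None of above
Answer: A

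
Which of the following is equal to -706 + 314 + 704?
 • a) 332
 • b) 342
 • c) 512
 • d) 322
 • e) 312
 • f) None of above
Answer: e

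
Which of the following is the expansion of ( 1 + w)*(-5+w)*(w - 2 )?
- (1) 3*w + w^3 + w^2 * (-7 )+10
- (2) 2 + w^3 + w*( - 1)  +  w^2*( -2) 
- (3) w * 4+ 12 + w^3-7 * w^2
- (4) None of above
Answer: 4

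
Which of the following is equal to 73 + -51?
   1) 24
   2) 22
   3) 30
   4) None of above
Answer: 2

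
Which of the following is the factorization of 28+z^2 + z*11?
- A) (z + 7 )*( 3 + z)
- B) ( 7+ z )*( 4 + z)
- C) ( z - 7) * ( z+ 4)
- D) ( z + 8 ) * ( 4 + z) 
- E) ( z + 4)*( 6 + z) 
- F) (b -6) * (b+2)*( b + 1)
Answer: B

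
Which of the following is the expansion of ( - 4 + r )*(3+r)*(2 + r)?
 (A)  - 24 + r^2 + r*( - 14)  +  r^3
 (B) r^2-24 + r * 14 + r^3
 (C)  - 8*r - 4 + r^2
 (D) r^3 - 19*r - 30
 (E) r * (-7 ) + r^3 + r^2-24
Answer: A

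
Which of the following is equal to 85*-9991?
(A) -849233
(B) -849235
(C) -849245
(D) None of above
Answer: B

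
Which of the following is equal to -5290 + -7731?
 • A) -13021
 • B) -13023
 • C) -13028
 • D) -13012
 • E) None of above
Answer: A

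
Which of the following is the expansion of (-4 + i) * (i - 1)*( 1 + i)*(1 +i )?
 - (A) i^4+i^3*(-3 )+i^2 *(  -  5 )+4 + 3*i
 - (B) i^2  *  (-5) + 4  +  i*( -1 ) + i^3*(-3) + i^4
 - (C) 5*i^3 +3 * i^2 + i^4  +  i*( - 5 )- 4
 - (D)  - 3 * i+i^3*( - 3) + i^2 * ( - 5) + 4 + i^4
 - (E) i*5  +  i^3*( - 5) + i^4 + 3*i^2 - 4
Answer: A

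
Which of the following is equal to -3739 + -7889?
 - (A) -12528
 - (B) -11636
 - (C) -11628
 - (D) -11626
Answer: C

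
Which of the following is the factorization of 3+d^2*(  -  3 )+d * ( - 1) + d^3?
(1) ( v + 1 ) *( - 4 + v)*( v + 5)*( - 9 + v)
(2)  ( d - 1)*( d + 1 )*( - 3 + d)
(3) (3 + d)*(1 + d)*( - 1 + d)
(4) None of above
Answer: 2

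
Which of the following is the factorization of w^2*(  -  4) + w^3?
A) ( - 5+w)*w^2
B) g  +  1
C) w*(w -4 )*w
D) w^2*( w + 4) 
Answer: C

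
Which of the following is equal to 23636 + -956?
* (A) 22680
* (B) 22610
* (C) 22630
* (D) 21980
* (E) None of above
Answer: A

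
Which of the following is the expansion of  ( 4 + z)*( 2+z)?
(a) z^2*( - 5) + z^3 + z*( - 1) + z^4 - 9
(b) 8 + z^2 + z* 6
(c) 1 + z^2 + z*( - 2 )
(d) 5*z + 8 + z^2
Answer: b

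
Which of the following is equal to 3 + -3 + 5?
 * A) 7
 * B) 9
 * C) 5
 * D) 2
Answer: C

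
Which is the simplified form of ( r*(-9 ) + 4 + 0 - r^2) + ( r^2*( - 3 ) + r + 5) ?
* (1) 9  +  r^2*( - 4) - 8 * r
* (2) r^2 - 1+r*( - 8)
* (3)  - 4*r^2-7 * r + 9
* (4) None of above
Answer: 1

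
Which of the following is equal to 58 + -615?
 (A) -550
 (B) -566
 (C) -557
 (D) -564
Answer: C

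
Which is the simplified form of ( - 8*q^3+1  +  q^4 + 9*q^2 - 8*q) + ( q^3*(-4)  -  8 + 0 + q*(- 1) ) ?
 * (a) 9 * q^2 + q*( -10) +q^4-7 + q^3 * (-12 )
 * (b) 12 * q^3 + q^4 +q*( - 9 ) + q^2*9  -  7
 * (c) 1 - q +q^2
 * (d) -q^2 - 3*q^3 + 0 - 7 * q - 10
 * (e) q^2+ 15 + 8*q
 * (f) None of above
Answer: f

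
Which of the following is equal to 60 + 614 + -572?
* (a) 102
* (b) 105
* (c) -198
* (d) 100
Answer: a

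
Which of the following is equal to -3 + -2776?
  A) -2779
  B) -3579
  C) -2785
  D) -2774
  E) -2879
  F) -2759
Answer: A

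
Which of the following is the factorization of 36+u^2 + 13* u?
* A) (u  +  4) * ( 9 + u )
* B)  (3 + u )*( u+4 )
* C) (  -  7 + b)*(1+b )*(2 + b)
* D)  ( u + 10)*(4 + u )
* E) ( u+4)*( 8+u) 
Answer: A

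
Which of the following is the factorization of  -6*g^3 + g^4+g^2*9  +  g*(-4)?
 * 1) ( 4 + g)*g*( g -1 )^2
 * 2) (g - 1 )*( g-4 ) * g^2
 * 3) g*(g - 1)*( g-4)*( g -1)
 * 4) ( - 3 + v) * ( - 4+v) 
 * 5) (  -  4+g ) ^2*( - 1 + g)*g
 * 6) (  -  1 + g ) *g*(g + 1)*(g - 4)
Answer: 3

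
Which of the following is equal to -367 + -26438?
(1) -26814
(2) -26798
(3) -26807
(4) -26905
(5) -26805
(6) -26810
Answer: 5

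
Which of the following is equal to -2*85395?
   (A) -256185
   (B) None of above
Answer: B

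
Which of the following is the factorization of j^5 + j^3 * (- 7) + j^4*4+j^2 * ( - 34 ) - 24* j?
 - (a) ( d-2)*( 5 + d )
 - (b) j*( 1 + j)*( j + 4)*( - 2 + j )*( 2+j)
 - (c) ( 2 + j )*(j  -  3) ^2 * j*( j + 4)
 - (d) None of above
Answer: d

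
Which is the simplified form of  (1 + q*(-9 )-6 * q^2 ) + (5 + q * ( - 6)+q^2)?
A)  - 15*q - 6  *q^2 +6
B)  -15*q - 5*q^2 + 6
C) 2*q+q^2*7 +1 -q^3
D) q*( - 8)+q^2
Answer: B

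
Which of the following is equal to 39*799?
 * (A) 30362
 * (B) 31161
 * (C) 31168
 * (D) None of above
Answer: B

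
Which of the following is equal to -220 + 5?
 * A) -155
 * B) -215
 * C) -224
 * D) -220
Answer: B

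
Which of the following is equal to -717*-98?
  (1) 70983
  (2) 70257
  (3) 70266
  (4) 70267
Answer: 3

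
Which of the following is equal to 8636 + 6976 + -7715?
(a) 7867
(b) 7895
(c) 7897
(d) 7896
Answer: c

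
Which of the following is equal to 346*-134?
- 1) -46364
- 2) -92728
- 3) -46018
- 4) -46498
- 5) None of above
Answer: 1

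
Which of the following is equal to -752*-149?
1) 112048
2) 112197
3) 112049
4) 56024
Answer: 1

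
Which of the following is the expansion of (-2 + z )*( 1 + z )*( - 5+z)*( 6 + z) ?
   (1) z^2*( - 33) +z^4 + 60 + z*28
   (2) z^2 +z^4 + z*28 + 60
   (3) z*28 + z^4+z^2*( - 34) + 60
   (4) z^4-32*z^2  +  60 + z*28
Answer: 1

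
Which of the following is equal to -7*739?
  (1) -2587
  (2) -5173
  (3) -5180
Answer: 2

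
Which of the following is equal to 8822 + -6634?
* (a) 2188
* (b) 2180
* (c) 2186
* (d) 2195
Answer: a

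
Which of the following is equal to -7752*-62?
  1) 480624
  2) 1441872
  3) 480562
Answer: 1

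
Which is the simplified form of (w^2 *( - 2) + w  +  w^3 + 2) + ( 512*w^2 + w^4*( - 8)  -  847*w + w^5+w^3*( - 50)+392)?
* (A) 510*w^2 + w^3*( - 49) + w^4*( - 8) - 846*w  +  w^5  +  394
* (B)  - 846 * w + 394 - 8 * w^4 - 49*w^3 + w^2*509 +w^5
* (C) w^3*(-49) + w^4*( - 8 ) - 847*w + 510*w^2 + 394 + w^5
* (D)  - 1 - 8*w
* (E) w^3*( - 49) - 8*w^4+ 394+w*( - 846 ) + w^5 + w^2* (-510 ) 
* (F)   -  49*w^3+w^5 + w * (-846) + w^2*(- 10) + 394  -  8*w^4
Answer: A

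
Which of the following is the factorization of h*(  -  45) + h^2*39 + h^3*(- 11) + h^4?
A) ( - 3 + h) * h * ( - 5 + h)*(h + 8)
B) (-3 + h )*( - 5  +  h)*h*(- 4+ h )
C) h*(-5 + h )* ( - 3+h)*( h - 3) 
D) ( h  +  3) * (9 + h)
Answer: C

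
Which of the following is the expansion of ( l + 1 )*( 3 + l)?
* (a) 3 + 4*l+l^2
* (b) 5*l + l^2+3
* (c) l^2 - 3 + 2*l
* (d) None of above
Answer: a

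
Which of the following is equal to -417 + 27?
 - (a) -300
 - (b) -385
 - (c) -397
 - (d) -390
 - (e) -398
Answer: d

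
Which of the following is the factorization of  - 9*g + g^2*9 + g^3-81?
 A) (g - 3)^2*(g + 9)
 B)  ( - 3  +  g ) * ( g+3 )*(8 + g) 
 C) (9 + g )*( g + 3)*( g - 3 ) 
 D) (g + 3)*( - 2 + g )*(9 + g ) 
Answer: C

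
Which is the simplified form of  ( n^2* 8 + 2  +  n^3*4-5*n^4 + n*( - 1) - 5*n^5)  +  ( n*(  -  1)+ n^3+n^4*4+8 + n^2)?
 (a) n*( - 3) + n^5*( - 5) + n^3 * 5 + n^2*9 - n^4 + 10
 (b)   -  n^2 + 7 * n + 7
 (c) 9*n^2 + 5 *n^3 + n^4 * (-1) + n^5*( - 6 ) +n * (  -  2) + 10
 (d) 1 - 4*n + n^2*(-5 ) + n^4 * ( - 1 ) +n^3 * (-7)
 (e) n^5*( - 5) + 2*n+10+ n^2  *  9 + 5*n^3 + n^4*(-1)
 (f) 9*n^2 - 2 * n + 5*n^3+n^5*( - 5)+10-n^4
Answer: f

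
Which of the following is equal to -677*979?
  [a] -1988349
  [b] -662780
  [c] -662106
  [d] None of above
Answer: d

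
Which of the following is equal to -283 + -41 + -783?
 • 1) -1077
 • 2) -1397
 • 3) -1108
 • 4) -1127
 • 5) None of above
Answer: 5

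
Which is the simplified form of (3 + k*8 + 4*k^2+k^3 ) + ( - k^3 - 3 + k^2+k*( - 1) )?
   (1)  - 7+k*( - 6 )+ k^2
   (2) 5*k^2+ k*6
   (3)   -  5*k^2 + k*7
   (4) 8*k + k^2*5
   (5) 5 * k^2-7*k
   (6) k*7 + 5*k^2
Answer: 6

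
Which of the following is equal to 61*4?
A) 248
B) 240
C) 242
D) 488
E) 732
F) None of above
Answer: F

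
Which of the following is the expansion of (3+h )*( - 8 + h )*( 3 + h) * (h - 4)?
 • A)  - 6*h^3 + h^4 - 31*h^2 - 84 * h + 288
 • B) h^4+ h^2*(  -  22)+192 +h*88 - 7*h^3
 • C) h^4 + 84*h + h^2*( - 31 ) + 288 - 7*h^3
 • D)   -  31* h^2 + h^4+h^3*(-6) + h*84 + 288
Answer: D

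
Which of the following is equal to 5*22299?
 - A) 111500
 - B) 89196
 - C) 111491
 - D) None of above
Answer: D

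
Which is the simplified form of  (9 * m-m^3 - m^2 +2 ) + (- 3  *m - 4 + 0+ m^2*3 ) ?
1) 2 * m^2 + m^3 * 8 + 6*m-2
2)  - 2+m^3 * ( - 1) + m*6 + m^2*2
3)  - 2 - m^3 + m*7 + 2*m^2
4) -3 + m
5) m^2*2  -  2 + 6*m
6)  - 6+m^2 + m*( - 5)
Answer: 2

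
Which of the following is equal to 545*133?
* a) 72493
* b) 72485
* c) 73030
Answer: b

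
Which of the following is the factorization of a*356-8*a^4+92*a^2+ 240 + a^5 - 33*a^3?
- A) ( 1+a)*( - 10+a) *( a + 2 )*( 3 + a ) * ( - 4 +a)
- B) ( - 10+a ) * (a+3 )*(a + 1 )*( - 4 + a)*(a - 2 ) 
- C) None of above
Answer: A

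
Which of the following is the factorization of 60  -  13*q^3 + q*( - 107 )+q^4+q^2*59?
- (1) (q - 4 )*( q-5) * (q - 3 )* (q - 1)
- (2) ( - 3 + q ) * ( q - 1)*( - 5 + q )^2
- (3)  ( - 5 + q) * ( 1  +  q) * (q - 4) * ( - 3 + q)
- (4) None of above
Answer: 1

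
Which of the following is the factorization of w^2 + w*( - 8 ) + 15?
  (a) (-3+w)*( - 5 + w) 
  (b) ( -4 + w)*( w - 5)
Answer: a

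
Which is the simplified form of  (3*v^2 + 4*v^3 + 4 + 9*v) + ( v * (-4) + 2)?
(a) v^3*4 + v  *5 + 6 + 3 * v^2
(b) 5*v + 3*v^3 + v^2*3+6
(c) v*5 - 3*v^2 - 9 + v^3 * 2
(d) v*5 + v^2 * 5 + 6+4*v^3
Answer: a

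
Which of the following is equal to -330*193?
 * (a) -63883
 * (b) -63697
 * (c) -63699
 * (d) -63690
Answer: d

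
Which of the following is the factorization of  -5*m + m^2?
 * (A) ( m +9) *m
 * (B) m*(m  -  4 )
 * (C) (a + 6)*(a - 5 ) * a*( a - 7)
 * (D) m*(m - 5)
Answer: D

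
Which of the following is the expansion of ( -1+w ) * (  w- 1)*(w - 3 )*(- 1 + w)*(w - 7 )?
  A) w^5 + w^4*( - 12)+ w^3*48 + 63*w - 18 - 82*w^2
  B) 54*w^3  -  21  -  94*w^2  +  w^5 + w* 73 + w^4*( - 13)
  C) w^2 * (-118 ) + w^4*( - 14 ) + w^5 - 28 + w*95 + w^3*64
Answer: B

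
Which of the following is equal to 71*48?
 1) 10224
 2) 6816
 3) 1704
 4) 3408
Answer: 4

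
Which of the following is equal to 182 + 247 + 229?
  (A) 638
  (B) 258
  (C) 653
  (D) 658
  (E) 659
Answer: D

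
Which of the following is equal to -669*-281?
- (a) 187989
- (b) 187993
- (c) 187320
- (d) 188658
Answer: a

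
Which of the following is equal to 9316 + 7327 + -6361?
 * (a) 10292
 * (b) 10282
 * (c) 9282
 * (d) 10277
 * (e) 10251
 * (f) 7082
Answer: b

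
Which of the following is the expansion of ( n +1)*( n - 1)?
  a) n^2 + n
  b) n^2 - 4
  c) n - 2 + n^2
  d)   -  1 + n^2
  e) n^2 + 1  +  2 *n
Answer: d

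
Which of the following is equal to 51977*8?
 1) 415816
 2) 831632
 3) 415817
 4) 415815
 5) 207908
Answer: 1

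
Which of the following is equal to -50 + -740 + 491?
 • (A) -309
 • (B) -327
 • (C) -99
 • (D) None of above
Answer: D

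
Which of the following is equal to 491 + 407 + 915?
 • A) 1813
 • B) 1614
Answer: A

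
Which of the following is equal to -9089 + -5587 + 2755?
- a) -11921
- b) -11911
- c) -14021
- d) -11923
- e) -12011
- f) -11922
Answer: a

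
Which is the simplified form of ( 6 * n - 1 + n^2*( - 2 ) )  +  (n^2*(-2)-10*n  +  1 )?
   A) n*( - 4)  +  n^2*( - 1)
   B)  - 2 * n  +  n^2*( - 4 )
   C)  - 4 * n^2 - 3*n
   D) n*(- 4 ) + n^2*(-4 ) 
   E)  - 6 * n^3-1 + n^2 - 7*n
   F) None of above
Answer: D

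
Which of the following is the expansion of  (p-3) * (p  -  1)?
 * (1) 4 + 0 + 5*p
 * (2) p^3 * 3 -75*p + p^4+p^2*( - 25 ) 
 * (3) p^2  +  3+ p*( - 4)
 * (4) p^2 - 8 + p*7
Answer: 3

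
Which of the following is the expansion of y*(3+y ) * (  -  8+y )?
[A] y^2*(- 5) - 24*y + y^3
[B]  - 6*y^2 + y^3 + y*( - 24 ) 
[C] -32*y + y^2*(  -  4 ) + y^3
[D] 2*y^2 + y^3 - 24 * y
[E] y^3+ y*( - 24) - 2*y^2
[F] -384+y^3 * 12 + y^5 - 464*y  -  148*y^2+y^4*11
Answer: A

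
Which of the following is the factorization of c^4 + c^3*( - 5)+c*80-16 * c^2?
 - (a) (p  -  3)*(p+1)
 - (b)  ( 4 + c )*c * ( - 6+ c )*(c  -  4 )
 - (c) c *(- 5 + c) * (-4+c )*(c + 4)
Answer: c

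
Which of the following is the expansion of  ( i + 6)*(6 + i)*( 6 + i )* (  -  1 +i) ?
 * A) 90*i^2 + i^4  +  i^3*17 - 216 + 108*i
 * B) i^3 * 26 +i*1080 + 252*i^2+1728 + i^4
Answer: A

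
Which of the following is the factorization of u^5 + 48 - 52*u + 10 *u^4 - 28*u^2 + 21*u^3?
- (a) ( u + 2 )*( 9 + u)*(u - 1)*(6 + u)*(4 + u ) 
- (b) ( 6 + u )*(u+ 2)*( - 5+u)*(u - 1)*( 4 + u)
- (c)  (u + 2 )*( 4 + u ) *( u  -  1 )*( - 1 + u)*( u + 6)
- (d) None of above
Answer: c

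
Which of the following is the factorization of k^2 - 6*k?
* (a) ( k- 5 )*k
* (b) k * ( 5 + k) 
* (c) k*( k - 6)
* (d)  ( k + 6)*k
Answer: c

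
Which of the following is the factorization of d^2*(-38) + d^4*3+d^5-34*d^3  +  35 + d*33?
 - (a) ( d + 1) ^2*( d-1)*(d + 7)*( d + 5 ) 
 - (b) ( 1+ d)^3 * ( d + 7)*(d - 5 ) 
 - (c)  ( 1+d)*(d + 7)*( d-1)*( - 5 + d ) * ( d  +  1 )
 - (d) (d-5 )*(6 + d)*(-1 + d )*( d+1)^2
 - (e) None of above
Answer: c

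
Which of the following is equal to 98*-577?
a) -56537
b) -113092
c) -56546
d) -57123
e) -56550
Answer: c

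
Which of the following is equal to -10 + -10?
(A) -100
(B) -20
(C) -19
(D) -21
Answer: B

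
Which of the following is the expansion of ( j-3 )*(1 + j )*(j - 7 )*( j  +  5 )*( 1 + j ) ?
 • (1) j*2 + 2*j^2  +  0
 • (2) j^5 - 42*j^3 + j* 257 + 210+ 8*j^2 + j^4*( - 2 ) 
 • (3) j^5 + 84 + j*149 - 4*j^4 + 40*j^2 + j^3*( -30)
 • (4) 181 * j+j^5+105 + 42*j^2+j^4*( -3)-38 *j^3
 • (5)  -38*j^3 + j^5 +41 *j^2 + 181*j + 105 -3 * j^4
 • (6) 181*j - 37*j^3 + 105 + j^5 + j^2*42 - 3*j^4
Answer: 4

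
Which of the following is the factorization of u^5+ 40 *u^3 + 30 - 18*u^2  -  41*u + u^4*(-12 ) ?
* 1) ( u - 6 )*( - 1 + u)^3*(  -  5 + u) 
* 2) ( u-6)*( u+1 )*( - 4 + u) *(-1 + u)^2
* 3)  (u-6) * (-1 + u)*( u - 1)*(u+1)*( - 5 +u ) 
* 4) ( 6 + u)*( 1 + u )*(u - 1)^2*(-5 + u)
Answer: 3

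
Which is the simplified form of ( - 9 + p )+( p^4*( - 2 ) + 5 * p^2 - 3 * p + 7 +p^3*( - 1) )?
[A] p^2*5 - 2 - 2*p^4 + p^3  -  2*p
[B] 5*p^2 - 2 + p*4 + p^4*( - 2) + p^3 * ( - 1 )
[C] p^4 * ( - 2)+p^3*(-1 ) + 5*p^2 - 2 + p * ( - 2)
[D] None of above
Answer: C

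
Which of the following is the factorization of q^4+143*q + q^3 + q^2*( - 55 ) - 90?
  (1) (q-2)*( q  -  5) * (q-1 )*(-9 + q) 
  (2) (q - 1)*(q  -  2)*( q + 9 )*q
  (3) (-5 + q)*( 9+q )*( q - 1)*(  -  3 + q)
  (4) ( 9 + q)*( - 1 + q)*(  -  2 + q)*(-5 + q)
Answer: 4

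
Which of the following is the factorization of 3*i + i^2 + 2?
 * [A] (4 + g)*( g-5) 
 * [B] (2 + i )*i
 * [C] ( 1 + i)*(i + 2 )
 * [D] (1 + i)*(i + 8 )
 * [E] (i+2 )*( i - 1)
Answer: C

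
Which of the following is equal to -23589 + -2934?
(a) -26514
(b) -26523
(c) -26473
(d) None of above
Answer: b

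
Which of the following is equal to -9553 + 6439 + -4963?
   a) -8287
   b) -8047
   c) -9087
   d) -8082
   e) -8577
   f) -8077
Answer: f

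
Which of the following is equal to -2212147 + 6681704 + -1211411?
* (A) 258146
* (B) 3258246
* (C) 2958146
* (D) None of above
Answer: D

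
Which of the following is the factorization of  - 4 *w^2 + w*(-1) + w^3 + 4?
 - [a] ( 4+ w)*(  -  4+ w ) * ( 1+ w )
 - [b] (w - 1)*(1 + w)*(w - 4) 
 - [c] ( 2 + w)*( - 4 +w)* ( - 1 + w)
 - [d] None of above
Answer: b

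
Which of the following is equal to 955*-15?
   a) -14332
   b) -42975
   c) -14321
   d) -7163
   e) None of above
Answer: e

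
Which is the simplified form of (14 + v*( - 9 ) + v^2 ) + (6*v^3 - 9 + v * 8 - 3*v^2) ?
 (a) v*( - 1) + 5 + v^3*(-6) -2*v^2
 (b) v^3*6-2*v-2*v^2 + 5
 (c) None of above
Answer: c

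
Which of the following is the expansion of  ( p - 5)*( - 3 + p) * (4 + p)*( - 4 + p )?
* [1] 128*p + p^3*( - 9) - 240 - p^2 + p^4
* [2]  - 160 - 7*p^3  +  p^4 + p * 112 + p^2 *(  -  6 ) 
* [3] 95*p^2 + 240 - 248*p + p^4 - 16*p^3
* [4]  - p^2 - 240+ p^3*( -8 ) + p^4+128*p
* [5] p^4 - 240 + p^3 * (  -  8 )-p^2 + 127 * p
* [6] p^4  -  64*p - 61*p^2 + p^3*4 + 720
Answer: 4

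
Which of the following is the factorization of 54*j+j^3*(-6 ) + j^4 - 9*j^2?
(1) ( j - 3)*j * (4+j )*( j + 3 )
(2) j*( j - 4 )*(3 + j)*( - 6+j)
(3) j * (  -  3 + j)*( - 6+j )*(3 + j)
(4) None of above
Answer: 3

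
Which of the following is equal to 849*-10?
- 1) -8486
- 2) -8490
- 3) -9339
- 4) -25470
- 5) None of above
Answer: 2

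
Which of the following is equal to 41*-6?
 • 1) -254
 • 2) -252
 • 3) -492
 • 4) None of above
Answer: 4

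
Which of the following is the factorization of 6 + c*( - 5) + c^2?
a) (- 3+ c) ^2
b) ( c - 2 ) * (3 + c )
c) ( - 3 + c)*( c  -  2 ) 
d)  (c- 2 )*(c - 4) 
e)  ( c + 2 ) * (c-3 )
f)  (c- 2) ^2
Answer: c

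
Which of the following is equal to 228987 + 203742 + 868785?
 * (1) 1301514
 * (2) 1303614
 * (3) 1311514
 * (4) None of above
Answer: 1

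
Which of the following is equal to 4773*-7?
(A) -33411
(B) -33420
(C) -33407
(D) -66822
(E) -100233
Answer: A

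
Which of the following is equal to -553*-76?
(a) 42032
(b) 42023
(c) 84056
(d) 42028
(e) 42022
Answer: d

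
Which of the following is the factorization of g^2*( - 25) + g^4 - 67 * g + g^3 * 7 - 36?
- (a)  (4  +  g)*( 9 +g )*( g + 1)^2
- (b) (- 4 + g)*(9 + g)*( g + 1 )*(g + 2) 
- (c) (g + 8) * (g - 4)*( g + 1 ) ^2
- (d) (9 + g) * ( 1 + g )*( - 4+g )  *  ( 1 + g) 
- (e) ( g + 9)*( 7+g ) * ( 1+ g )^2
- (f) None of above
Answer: d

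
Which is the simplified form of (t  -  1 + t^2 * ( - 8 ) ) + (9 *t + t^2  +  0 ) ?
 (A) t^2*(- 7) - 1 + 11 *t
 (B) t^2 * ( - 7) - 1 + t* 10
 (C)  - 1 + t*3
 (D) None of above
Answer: B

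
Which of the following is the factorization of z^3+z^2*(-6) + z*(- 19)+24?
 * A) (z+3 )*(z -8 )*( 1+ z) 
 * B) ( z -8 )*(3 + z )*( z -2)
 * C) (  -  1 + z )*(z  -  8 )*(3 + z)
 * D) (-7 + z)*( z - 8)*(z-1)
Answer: C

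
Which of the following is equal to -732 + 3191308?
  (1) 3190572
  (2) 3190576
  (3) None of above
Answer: 2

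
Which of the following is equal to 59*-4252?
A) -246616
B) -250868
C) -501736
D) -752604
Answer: B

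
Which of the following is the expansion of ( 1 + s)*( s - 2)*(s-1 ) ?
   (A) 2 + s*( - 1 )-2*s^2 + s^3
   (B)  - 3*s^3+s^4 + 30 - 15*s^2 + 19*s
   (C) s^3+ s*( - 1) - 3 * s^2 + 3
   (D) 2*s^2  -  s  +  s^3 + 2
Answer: A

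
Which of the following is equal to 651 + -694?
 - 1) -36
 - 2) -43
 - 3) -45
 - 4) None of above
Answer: 2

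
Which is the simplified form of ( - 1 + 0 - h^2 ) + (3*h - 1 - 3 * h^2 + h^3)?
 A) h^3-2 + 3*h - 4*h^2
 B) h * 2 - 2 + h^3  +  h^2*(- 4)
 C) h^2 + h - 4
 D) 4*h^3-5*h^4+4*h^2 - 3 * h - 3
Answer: A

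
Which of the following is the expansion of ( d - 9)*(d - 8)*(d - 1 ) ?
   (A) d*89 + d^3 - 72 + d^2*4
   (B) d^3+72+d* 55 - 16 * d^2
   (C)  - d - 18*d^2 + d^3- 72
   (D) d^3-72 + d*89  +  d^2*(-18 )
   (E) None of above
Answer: D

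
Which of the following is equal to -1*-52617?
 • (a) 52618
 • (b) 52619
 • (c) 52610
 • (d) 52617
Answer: d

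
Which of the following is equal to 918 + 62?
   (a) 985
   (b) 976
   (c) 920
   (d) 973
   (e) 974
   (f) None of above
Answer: f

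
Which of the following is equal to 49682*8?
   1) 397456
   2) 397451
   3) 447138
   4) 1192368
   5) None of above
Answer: 1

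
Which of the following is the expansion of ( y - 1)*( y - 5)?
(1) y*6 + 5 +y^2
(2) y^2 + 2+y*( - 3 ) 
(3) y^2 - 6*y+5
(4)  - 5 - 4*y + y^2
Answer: 3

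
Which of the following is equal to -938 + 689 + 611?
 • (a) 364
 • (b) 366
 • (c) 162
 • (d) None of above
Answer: d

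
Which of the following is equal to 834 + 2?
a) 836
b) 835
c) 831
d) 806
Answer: a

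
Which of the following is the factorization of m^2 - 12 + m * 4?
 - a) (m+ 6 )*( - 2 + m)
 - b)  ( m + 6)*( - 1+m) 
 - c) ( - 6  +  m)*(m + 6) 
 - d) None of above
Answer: a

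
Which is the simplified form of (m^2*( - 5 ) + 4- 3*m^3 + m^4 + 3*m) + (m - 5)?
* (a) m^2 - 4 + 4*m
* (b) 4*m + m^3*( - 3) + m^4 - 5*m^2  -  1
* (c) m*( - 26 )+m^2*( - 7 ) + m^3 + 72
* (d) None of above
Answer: b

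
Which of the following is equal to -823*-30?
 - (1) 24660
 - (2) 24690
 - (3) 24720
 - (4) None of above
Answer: 2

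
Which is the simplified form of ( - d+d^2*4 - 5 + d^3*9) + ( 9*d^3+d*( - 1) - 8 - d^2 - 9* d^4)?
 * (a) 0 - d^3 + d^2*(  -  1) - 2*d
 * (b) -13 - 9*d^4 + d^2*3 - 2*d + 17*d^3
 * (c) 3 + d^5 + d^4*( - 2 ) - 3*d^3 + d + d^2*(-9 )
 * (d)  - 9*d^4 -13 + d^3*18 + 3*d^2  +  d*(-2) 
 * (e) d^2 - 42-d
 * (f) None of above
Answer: d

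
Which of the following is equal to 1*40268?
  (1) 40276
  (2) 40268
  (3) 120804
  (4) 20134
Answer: 2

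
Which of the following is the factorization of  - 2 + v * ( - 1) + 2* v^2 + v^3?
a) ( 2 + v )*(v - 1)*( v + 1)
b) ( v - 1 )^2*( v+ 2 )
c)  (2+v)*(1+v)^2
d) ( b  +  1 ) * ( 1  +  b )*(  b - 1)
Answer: a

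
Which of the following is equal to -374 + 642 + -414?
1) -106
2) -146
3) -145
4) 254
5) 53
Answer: 2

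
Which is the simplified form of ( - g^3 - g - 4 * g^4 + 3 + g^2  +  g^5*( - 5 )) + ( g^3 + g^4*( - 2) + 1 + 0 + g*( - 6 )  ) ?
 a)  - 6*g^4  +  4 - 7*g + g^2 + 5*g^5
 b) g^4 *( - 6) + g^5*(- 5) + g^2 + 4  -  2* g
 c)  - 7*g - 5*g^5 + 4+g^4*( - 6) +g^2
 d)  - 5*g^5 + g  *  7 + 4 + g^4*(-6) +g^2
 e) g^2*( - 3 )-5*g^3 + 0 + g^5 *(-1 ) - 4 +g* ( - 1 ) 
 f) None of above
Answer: c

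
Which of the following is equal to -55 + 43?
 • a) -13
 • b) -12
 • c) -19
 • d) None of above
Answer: b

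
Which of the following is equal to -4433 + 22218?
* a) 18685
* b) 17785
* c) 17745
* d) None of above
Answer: b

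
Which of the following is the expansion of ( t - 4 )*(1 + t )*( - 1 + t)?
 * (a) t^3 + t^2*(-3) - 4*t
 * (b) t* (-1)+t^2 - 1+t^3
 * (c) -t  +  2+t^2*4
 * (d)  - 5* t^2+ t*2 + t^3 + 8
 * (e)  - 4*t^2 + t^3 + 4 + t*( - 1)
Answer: e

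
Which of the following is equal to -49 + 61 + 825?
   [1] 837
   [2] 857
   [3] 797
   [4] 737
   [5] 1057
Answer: 1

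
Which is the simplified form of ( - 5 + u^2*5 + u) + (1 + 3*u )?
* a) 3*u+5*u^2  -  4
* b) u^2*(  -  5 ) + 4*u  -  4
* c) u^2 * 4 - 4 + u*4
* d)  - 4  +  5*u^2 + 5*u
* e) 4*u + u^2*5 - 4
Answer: e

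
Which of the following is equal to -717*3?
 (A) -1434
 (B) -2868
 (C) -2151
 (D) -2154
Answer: C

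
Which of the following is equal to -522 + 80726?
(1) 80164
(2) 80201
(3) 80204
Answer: 3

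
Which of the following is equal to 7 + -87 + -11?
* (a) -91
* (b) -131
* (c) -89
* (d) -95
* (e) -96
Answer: a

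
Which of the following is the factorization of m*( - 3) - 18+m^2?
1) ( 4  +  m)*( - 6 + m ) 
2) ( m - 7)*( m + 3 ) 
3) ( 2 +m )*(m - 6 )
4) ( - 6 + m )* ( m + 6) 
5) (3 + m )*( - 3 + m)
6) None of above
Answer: 6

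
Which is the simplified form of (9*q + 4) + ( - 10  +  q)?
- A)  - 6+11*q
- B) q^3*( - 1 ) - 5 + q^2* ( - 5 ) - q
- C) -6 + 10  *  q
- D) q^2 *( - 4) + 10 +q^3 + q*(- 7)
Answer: C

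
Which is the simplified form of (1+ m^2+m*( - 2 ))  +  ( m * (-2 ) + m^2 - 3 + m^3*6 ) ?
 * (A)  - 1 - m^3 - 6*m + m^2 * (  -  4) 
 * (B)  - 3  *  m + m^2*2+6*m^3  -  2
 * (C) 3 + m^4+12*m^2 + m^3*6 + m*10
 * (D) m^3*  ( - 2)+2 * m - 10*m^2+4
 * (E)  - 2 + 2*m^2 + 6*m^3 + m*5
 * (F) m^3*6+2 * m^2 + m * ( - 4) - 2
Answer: F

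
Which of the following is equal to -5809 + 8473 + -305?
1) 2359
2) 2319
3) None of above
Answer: 1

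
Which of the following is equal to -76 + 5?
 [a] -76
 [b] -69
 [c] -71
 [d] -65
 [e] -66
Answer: c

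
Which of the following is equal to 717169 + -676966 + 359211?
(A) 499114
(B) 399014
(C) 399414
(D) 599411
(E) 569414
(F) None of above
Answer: C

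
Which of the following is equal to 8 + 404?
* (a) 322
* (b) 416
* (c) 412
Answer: c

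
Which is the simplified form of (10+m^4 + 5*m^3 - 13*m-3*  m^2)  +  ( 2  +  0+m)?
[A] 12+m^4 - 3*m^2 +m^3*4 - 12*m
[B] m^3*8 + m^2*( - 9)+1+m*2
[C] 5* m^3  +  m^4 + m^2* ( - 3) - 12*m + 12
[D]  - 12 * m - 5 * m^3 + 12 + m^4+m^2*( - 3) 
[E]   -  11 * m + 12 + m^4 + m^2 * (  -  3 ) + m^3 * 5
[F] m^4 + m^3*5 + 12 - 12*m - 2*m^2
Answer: C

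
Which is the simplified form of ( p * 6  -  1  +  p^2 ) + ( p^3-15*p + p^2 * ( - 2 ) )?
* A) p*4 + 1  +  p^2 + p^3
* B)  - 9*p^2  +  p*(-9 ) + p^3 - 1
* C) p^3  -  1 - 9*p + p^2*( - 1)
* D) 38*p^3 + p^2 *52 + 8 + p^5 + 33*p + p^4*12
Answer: C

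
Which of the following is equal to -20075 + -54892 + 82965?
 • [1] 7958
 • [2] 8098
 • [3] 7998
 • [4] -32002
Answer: 3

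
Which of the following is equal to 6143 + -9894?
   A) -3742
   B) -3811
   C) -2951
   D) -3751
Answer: D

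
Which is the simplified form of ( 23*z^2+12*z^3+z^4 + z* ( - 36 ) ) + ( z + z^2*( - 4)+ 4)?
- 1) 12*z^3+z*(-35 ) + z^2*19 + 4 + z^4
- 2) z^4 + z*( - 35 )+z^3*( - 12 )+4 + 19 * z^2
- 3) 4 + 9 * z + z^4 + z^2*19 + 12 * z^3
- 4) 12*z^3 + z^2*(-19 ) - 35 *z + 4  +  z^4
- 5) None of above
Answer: 1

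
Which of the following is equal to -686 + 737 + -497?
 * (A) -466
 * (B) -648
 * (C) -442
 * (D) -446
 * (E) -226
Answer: D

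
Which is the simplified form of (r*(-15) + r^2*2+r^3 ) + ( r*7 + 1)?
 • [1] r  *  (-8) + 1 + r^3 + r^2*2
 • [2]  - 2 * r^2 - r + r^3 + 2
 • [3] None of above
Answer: 1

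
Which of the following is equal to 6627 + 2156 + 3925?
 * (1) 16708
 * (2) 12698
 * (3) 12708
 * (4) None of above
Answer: 3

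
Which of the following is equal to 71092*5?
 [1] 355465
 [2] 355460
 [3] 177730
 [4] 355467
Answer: 2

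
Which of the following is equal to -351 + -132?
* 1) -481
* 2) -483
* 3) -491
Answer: 2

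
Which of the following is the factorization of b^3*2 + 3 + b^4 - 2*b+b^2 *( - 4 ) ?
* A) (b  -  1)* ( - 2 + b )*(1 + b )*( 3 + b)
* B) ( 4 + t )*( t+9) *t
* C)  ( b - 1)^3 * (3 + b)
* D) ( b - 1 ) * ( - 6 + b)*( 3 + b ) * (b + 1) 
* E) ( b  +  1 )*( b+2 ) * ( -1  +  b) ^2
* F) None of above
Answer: F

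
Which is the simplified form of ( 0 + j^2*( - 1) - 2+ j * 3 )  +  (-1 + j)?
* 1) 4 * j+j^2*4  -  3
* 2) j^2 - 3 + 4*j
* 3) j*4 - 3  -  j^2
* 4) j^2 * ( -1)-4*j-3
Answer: 3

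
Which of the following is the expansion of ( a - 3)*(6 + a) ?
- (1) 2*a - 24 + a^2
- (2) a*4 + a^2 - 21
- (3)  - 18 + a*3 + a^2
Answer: 3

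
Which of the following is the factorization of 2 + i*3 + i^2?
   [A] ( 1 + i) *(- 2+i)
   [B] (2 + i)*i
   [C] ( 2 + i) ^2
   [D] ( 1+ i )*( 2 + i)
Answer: D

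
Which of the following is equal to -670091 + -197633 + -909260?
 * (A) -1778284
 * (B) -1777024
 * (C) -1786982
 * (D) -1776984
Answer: D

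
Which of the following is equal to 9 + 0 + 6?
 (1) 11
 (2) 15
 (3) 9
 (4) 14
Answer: 2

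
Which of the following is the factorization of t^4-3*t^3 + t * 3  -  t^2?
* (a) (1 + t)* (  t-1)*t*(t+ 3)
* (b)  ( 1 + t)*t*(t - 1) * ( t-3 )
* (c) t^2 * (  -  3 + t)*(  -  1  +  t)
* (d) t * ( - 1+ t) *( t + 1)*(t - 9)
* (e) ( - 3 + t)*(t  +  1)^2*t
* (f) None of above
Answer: b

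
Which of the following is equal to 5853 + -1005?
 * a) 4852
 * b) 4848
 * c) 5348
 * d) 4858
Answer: b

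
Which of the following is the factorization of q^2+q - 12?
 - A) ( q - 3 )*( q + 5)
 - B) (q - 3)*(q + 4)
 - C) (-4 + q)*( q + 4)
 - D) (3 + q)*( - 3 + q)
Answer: B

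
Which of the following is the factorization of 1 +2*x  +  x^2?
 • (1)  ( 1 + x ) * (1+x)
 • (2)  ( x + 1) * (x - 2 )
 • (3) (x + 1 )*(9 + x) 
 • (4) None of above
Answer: 1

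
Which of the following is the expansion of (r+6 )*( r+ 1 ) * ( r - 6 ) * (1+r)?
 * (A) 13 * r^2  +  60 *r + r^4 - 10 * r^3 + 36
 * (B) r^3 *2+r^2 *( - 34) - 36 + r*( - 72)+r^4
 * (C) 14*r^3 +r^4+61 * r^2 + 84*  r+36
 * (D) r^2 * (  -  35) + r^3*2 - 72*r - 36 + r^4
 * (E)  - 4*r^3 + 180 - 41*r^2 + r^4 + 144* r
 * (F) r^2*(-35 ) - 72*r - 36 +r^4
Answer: D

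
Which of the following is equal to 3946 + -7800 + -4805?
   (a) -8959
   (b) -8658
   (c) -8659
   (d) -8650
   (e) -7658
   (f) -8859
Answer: c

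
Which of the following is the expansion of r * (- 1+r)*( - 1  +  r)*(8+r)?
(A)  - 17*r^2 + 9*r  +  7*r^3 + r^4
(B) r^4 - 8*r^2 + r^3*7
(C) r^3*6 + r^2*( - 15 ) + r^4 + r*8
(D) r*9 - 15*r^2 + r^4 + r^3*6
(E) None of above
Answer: C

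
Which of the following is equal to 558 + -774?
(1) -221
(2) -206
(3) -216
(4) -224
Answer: 3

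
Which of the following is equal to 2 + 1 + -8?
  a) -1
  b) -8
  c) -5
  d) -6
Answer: c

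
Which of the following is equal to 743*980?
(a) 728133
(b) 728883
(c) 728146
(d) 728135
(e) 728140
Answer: e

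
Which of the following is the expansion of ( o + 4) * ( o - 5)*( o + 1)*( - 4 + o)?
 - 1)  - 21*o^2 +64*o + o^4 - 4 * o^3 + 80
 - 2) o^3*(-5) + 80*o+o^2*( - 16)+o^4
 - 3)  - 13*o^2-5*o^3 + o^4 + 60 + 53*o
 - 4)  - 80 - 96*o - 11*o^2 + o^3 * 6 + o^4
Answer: 1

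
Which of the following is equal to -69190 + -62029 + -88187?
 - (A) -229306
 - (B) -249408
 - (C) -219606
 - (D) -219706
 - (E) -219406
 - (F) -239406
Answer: E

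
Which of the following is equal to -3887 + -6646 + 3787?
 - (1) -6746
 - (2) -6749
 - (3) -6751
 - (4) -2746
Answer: 1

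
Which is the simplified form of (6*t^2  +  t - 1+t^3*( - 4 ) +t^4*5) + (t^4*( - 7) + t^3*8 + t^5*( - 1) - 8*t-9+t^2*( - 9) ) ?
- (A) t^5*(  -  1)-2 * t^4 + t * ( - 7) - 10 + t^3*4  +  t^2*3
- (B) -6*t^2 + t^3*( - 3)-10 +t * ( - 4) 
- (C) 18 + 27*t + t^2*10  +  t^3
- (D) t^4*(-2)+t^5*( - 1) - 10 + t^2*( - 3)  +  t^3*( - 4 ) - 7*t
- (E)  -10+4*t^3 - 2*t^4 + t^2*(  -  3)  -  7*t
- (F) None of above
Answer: F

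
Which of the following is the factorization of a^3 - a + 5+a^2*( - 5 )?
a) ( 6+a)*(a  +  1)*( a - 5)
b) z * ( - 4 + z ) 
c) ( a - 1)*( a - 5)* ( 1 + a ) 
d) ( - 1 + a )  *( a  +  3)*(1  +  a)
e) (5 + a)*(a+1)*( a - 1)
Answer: c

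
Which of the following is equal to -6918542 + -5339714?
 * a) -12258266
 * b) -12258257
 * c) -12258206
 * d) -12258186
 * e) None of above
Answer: e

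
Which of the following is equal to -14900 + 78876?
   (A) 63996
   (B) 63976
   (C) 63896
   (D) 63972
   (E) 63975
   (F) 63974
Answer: B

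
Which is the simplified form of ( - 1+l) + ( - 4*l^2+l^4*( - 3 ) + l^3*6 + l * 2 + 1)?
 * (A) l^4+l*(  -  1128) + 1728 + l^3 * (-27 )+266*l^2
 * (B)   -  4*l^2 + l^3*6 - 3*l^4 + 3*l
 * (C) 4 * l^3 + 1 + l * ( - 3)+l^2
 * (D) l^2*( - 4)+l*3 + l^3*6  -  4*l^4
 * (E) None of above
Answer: B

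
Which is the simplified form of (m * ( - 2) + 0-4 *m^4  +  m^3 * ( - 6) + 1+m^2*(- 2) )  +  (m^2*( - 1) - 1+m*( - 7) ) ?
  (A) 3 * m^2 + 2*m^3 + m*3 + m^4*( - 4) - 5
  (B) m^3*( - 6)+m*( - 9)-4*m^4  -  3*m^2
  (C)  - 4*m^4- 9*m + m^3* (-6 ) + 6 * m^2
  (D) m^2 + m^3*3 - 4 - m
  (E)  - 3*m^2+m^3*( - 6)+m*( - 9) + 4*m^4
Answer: B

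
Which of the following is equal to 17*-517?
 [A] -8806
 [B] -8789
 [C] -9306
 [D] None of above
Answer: B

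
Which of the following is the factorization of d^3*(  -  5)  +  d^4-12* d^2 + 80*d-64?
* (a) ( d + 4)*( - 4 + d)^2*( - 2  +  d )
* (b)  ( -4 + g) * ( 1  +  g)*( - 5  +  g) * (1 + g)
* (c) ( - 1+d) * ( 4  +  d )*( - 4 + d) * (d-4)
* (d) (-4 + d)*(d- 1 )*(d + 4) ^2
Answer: c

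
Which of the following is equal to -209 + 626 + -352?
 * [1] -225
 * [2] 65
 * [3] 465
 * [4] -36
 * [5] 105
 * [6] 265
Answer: 2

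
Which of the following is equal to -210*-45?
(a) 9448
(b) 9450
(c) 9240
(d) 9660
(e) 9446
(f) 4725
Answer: b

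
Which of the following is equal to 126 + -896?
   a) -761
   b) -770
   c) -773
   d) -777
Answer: b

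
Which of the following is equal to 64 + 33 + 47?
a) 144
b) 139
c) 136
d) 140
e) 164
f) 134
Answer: a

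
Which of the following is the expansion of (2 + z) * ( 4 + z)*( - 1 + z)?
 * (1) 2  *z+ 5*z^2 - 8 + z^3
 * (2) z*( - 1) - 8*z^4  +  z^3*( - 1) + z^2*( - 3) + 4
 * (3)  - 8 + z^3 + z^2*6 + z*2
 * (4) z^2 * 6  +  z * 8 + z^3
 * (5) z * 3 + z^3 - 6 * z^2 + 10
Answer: 1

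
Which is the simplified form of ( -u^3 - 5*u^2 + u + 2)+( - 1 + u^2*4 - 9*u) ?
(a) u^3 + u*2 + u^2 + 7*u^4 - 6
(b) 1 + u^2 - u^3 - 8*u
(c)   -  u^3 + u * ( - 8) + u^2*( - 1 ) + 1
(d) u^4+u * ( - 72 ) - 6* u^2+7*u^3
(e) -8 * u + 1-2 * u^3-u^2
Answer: c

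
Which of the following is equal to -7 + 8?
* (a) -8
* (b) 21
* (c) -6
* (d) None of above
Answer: d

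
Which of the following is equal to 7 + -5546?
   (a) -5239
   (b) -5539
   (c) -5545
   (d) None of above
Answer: b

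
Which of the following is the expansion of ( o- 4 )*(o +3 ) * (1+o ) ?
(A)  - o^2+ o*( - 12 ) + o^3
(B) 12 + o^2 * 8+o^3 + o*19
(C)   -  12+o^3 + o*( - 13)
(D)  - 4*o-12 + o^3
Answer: C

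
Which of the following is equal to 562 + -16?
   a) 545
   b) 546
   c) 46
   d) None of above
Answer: b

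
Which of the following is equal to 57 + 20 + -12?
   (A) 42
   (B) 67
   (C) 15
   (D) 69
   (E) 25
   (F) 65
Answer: F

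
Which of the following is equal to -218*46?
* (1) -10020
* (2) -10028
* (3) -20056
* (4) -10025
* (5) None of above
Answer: 2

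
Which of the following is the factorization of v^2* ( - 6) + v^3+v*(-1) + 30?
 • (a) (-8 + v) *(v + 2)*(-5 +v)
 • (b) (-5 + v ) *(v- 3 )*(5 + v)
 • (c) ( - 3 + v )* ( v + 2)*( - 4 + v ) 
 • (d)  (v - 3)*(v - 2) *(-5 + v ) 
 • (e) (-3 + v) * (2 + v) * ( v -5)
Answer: e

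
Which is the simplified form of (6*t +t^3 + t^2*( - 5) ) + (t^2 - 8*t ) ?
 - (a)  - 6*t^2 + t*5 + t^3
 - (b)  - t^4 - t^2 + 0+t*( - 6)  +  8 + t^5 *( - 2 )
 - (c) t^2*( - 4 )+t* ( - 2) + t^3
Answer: c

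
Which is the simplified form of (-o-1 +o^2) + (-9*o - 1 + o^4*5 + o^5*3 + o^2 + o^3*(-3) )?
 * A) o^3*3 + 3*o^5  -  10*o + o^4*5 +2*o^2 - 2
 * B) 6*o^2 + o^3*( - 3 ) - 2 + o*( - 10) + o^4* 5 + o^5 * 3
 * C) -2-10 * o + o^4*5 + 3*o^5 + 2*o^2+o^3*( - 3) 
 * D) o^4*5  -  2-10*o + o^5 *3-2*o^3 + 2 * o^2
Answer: C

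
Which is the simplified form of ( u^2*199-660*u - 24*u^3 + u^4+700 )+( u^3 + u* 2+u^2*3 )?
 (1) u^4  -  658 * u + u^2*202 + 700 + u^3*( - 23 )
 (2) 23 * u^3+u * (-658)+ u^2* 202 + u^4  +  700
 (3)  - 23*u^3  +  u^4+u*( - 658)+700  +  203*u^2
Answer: 1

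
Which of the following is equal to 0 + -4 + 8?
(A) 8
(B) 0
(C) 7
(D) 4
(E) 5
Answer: D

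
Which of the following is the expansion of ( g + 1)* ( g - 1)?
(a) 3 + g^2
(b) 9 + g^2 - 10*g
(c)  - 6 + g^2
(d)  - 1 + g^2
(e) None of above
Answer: d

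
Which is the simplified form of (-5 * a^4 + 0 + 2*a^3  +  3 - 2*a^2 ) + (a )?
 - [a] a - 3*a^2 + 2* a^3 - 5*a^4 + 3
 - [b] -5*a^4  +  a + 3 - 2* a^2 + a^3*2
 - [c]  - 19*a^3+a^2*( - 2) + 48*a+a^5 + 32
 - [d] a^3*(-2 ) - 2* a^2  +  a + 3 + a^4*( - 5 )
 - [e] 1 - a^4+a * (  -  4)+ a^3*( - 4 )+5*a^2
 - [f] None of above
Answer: b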